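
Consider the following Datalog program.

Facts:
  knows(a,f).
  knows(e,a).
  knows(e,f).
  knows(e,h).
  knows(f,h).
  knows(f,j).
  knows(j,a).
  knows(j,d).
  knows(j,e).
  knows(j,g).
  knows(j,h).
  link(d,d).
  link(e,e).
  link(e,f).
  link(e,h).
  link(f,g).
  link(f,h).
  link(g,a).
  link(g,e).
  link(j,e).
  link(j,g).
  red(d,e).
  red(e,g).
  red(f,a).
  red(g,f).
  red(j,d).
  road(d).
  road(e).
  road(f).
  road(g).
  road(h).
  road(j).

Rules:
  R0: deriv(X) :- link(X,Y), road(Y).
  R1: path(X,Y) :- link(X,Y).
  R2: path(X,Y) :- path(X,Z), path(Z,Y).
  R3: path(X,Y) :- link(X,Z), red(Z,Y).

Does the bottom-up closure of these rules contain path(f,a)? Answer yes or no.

yes

round 1: derive path(d,d) via R1 from link(d,d)
round 1: derive path(e,e) via R1 from link(e,e)
round 1: derive path(e,f) via R1 from link(e,f)
round 1: derive path(e,h) via R1 from link(e,h)
round 1: derive path(f,g) via R1 from link(f,g)
round 1: derive path(f,h) via R1 from link(f,h)
round 1: derive path(g,a) via R1 from link(g,a)
round 1: derive path(g,e) via R1 from link(g,e)
round 1: derive path(j,e) via R1 from link(j,e)
round 1: derive path(j,g) via R1 from link(j,g)
round 1: derive path(d,e) via R3 from link(d,d), red(d,e)
round 1: derive path(e,a) via R3 from link(e,f), red(f,a)
round 1: derive path(e,g) via R3 from link(e,e), red(e,g)
round 1: derive path(f,f) via R3 from link(f,g), red(g,f)
round 1: derive path(g,g) via R3 from link(g,e), red(e,g)
round 1: derive path(j,f) via R3 from link(j,g), red(g,f)
round 2: derive path(d,a) via R2 from path(d,e), path(e,a)
round 2: derive path(d,f) via R2 from path(d,e), path(e,f)
round 2: derive path(d,g) via R2 from path(d,e), path(e,g)
round 2: derive path(d,h) via R2 from path(d,e), path(e,h)
round 2: derive path(f,a) via R2 from path(f,g), path(g,a)
round 2: derive path(f,e) via R2 from path(f,g), path(g,e)
round 2: derive path(g,f) via R2 from path(g,e), path(e,f)
round 2: derive path(g,h) via R2 from path(g,e), path(e,h)
round 2: derive path(j,a) via R2 from path(j,e), path(e,a)
round 2: derive path(j,h) via R2 from path(j,e), path(e,h)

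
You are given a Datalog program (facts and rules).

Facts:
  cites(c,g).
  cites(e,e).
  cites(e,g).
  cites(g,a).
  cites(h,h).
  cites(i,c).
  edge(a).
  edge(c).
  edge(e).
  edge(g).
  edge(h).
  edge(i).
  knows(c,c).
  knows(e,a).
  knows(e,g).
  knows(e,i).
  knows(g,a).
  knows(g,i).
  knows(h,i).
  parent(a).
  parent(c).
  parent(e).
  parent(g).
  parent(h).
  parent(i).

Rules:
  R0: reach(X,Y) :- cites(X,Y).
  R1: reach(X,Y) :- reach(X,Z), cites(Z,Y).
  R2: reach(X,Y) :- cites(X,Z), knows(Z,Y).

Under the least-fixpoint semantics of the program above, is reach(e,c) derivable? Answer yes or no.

round 1: derive reach(c,g) via R0 from cites(c,g)
round 1: derive reach(e,e) via R0 from cites(e,e)
round 1: derive reach(e,g) via R0 from cites(e,g)
round 1: derive reach(g,a) via R0 from cites(g,a)
round 1: derive reach(h,h) via R0 from cites(h,h)
round 1: derive reach(i,c) via R0 from cites(i,c)
round 1: derive reach(c,a) via R2 from cites(c,g), knows(g,a)
round 1: derive reach(c,i) via R2 from cites(c,g), knows(g,i)
round 1: derive reach(e,a) via R2 from cites(e,e), knows(e,a)
round 1: derive reach(e,i) via R2 from cites(e,e), knows(e,i)
round 1: derive reach(h,i) via R2 from cites(h,h), knows(h,i)
round 2: derive reach(c,c) via R1 from reach(c,i), cites(i,c)
round 2: derive reach(e,c) via R1 from reach(e,i), cites(i,c)
round 2: derive reach(h,c) via R1 from reach(h,i), cites(i,c)
round 2: derive reach(i,g) via R1 from reach(i,c), cites(c,g)
round 3: derive reach(h,g) via R1 from reach(h,c), cites(c,g)
round 3: derive reach(i,a) via R1 from reach(i,g), cites(g,a)
round 4: derive reach(h,a) via R1 from reach(h,g), cites(g,a)

yes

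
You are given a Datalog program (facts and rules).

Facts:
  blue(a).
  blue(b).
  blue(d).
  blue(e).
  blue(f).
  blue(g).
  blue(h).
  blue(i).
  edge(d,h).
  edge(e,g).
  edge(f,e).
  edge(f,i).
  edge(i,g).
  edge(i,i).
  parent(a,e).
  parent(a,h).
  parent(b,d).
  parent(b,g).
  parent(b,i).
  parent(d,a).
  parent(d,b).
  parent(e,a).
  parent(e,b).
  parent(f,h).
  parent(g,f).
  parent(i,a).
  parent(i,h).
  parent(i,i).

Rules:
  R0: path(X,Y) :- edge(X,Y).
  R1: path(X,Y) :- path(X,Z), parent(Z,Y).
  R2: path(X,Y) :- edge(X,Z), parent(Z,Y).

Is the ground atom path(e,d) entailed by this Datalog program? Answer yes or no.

round 1: derive path(d,h) via R0 from edge(d,h)
round 1: derive path(e,g) via R0 from edge(e,g)
round 1: derive path(f,e) via R0 from edge(f,e)
round 1: derive path(f,i) via R0 from edge(f,i)
round 1: derive path(i,g) via R0 from edge(i,g)
round 1: derive path(i,i) via R0 from edge(i,i)
round 1: derive path(e,f) via R2 from edge(e,g), parent(g,f)
round 1: derive path(f,a) via R2 from edge(f,e), parent(e,a)
round 1: derive path(f,b) via R2 from edge(f,e), parent(e,b)
round 1: derive path(f,h) via R2 from edge(f,i), parent(i,h)
round 1: derive path(i,a) via R2 from edge(i,i), parent(i,a)
round 1: derive path(i,f) via R2 from edge(i,g), parent(g,f)
round 1: derive path(i,h) via R2 from edge(i,i), parent(i,h)
round 2: derive path(e,h) via R1 from path(e,f), parent(f,h)
round 2: derive path(f,d) via R1 from path(f,b), parent(b,d)
round 2: derive path(f,g) via R1 from path(f,b), parent(b,g)
round 2: derive path(i,e) via R1 from path(i,a), parent(a,e)
round 3: derive path(f,f) via R1 from path(f,g), parent(g,f)
round 3: derive path(i,b) via R1 from path(i,e), parent(e,b)
round 4: derive path(i,d) via R1 from path(i,b), parent(b,d)

no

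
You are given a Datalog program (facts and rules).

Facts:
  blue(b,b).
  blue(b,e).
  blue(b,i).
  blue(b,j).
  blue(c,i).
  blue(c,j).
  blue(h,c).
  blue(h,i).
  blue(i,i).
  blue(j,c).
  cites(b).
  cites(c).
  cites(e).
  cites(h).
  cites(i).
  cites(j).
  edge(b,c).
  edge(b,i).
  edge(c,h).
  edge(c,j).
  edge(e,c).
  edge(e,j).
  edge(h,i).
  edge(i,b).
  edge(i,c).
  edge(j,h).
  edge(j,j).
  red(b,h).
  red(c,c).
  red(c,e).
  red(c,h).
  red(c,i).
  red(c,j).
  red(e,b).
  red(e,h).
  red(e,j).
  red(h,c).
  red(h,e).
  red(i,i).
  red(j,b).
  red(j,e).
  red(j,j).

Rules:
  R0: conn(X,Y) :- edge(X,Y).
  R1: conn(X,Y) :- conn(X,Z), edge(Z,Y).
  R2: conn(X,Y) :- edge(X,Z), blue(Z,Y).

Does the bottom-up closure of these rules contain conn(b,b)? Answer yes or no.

round 1: derive conn(b,c) via R0 from edge(b,c)
round 1: derive conn(b,i) via R0 from edge(b,i)
round 1: derive conn(c,h) via R0 from edge(c,h)
round 1: derive conn(c,j) via R0 from edge(c,j)
round 1: derive conn(e,c) via R0 from edge(e,c)
round 1: derive conn(e,j) via R0 from edge(e,j)
round 1: derive conn(h,i) via R0 from edge(h,i)
round 1: derive conn(i,b) via R0 from edge(i,b)
round 1: derive conn(i,c) via R0 from edge(i,c)
round 1: derive conn(j,h) via R0 from edge(j,h)
round 1: derive conn(j,j) via R0 from edge(j,j)
round 1: derive conn(b,j) via R2 from edge(b,c), blue(c,j)
round 1: derive conn(c,c) via R2 from edge(c,h), blue(h,c)
round 1: derive conn(c,i) via R2 from edge(c,h), blue(h,i)
round 1: derive conn(e,i) via R2 from edge(e,c), blue(c,i)
round 1: derive conn(i,e) via R2 from edge(i,b), blue(b,e)
round 1: derive conn(i,i) via R2 from edge(i,b), blue(b,i)
round 1: derive conn(i,j) via R2 from edge(i,b), blue(b,j)
round 1: derive conn(j,c) via R2 from edge(j,h), blue(h,c)
round 1: derive conn(j,i) via R2 from edge(j,h), blue(h,i)
round 2: derive conn(b,b) via R1 from conn(b,i), edge(i,b)
round 2: derive conn(b,h) via R1 from conn(b,c), edge(c,h)
round 2: derive conn(c,b) via R1 from conn(c,i), edge(i,b)
round 2: derive conn(e,b) via R1 from conn(e,i), edge(i,b)
round 2: derive conn(e,h) via R1 from conn(e,c), edge(c,h)
round 2: derive conn(h,b) via R1 from conn(h,i), edge(i,b)
round 2: derive conn(h,c) via R1 from conn(h,i), edge(i,c)
round 2: derive conn(i,h) via R1 from conn(i,c), edge(c,h)
round 2: derive conn(j,b) via R1 from conn(j,i), edge(i,b)
round 3: derive conn(h,h) via R1 from conn(h,c), edge(c,h)
round 3: derive conn(h,j) via R1 from conn(h,c), edge(c,j)

yes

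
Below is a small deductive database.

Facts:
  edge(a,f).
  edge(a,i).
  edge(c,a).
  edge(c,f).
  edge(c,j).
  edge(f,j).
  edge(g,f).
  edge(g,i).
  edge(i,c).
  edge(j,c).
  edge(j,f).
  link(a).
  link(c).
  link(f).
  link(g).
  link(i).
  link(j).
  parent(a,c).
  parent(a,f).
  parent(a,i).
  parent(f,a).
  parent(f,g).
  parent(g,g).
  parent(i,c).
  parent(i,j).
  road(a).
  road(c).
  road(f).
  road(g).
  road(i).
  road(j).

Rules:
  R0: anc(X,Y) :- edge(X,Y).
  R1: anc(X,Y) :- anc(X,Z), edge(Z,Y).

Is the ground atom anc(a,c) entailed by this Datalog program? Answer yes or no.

round 1: derive anc(a,f) via R0 from edge(a,f)
round 1: derive anc(a,i) via R0 from edge(a,i)
round 1: derive anc(c,a) via R0 from edge(c,a)
round 1: derive anc(c,f) via R0 from edge(c,f)
round 1: derive anc(c,j) via R0 from edge(c,j)
round 1: derive anc(f,j) via R0 from edge(f,j)
round 1: derive anc(g,f) via R0 from edge(g,f)
round 1: derive anc(g,i) via R0 from edge(g,i)
round 1: derive anc(i,c) via R0 from edge(i,c)
round 1: derive anc(j,c) via R0 from edge(j,c)
round 1: derive anc(j,f) via R0 from edge(j,f)
round 2: derive anc(a,c) via R1 from anc(a,i), edge(i,c)
round 2: derive anc(a,j) via R1 from anc(a,f), edge(f,j)
round 2: derive anc(c,c) via R1 from anc(c,j), edge(j,c)
round 2: derive anc(c,i) via R1 from anc(c,a), edge(a,i)
round 2: derive anc(f,c) via R1 from anc(f,j), edge(j,c)
round 2: derive anc(f,f) via R1 from anc(f,j), edge(j,f)
round 2: derive anc(g,c) via R1 from anc(g,i), edge(i,c)
round 2: derive anc(g,j) via R1 from anc(g,f), edge(f,j)
round 2: derive anc(i,a) via R1 from anc(i,c), edge(c,a)
round 2: derive anc(i,f) via R1 from anc(i,c), edge(c,f)
round 2: derive anc(i,j) via R1 from anc(i,c), edge(c,j)
round 2: derive anc(j,a) via R1 from anc(j,c), edge(c,a)
round 2: derive anc(j,j) via R1 from anc(j,c), edge(c,j)
round 3: derive anc(a,a) via R1 from anc(a,c), edge(c,a)
round 3: derive anc(f,a) via R1 from anc(f,c), edge(c,a)
round 3: derive anc(g,a) via R1 from anc(g,c), edge(c,a)
round 3: derive anc(i,i) via R1 from anc(i,a), edge(a,i)
round 3: derive anc(j,i) via R1 from anc(j,a), edge(a,i)
round 4: derive anc(f,i) via R1 from anc(f,a), edge(a,i)

yes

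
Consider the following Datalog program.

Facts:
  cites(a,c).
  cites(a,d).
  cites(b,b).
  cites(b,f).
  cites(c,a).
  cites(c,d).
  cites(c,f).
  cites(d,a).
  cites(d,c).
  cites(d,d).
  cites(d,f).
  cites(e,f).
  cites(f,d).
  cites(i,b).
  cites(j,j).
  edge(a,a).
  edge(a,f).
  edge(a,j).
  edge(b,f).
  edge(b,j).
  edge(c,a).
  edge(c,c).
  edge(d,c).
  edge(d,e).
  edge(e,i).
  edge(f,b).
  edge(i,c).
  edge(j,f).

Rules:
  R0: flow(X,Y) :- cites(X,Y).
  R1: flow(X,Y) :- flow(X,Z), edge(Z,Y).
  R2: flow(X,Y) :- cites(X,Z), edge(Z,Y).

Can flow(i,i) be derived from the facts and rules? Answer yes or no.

round 1: derive flow(a,c) via R0 from cites(a,c)
round 1: derive flow(a,d) via R0 from cites(a,d)
round 1: derive flow(b,b) via R0 from cites(b,b)
round 1: derive flow(b,f) via R0 from cites(b,f)
round 1: derive flow(c,a) via R0 from cites(c,a)
round 1: derive flow(c,d) via R0 from cites(c,d)
round 1: derive flow(c,f) via R0 from cites(c,f)
round 1: derive flow(d,a) via R0 from cites(d,a)
round 1: derive flow(d,c) via R0 from cites(d,c)
round 1: derive flow(d,d) via R0 from cites(d,d)
round 1: derive flow(d,f) via R0 from cites(d,f)
round 1: derive flow(e,f) via R0 from cites(e,f)
round 1: derive flow(f,d) via R0 from cites(f,d)
round 1: derive flow(i,b) via R0 from cites(i,b)
round 1: derive flow(j,j) via R0 from cites(j,j)
round 1: derive flow(a,a) via R2 from cites(a,c), edge(c,a)
round 1: derive flow(a,e) via R2 from cites(a,d), edge(d,e)
round 1: derive flow(b,j) via R2 from cites(b,b), edge(b,j)
round 1: derive flow(c,b) via R2 from cites(c,f), edge(f,b)
round 1: derive flow(c,c) via R2 from cites(c,d), edge(d,c)
round 1: derive flow(c,e) via R2 from cites(c,d), edge(d,e)
round 1: derive flow(c,j) via R2 from cites(c,a), edge(a,j)
round 1: derive flow(d,b) via R2 from cites(d,f), edge(f,b)
round 1: derive flow(d,e) via R2 from cites(d,d), edge(d,e)
round 1: derive flow(d,j) via R2 from cites(d,a), edge(a,j)
round 1: derive flow(e,b) via R2 from cites(e,f), edge(f,b)
round 1: derive flow(f,c) via R2 from cites(f,d), edge(d,c)
round 1: derive flow(f,e) via R2 from cites(f,d), edge(d,e)
round 1: derive flow(i,f) via R2 from cites(i,b), edge(b,f)
round 1: derive flow(i,j) via R2 from cites(i,b), edge(b,j)
round 1: derive flow(j,f) via R2 from cites(j,j), edge(j,f)
round 2: derive flow(a,f) via R1 from flow(a,a), edge(a,f)
round 2: derive flow(a,i) via R1 from flow(a,e), edge(e,i)
round 2: derive flow(a,j) via R1 from flow(a,a), edge(a,j)
round 2: derive flow(c,i) via R1 from flow(c,e), edge(e,i)
round 2: derive flow(d,i) via R1 from flow(d,e), edge(e,i)
round 2: derive flow(e,j) via R1 from flow(e,b), edge(b,j)
round 2: derive flow(f,a) via R1 from flow(f,c), edge(c,a)
round 2: derive flow(f,i) via R1 from flow(f,e), edge(e,i)
round 2: derive flow(j,b) via R1 from flow(j,f), edge(f,b)
round 3: derive flow(a,b) via R1 from flow(a,f), edge(f,b)
round 3: derive flow(f,f) via R1 from flow(f,a), edge(a,f)
round 3: derive flow(f,j) via R1 from flow(f,a), edge(a,j)
round 4: derive flow(f,b) via R1 from flow(f,f), edge(f,b)

no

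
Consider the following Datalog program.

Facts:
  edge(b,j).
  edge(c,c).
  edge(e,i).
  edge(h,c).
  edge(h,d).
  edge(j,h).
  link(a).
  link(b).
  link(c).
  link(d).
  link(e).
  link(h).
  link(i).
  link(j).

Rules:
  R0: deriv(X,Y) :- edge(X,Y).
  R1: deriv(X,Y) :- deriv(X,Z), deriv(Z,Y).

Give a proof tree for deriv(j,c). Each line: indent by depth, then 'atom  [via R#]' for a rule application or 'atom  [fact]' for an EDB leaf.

round 1: derive deriv(b,j) via R0 from edge(b,j)
round 1: derive deriv(c,c) via R0 from edge(c,c)
round 1: derive deriv(e,i) via R0 from edge(e,i)
round 1: derive deriv(h,c) via R0 from edge(h,c)
round 1: derive deriv(h,d) via R0 from edge(h,d)
round 1: derive deriv(j,h) via R0 from edge(j,h)
round 2: derive deriv(b,h) via R1 from deriv(b,j), deriv(j,h)
round 2: derive deriv(j,c) via R1 from deriv(j,h), deriv(h,c)
round 2: derive deriv(j,d) via R1 from deriv(j,h), deriv(h,d)
round 3: derive deriv(b,c) via R1 from deriv(b,h), deriv(h,c)
round 3: derive deriv(b,d) via R1 from deriv(b,h), deriv(h,d)

deriv(j,c)  [via R1]
  deriv(j,h)  [via R0]
    edge(j,h)  [fact]
  deriv(h,c)  [via R0]
    edge(h,c)  [fact]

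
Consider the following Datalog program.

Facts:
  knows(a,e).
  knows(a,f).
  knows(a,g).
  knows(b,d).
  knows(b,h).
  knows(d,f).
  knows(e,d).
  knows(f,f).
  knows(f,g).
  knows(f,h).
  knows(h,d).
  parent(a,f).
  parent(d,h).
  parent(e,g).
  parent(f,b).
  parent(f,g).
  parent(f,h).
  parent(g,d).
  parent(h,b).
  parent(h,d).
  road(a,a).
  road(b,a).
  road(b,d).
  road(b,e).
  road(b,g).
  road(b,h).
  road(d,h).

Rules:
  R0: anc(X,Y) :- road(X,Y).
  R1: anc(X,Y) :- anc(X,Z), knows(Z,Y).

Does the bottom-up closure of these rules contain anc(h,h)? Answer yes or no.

no

round 1: derive anc(a,a) via R0 from road(a,a)
round 1: derive anc(b,a) via R0 from road(b,a)
round 1: derive anc(b,d) via R0 from road(b,d)
round 1: derive anc(b,e) via R0 from road(b,e)
round 1: derive anc(b,g) via R0 from road(b,g)
round 1: derive anc(b,h) via R0 from road(b,h)
round 1: derive anc(d,h) via R0 from road(d,h)
round 2: derive anc(a,e) via R1 from anc(a,a), knows(a,e)
round 2: derive anc(a,f) via R1 from anc(a,a), knows(a,f)
round 2: derive anc(a,g) via R1 from anc(a,a), knows(a,g)
round 2: derive anc(b,f) via R1 from anc(b,a), knows(a,f)
round 2: derive anc(d,d) via R1 from anc(d,h), knows(h,d)
round 3: derive anc(a,d) via R1 from anc(a,e), knows(e,d)
round 3: derive anc(a,h) via R1 from anc(a,f), knows(f,h)
round 3: derive anc(d,f) via R1 from anc(d,d), knows(d,f)
round 4: derive anc(d,g) via R1 from anc(d,f), knows(f,g)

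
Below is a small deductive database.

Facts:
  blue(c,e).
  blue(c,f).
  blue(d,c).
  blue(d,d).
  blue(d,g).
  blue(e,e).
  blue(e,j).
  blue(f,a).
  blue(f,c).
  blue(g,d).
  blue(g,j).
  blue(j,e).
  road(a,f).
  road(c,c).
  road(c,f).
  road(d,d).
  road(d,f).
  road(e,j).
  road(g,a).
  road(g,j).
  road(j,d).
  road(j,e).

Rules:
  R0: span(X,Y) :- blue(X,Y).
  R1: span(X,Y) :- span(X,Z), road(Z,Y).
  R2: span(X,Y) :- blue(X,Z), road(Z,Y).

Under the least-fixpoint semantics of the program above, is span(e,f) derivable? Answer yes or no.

yes

round 1: derive span(c,e) via R0 from blue(c,e)
round 1: derive span(c,f) via R0 from blue(c,f)
round 1: derive span(d,c) via R0 from blue(d,c)
round 1: derive span(d,d) via R0 from blue(d,d)
round 1: derive span(d,g) via R0 from blue(d,g)
round 1: derive span(e,e) via R0 from blue(e,e)
round 1: derive span(e,j) via R0 from blue(e,j)
round 1: derive span(f,a) via R0 from blue(f,a)
round 1: derive span(f,c) via R0 from blue(f,c)
round 1: derive span(g,d) via R0 from blue(g,d)
round 1: derive span(g,j) via R0 from blue(g,j)
round 1: derive span(j,e) via R0 from blue(j,e)
round 1: derive span(c,j) via R2 from blue(c,e), road(e,j)
round 1: derive span(d,a) via R2 from blue(d,g), road(g,a)
round 1: derive span(d,f) via R2 from blue(d,c), road(c,f)
round 1: derive span(d,j) via R2 from blue(d,g), road(g,j)
round 1: derive span(e,d) via R2 from blue(e,j), road(j,d)
round 1: derive span(f,f) via R2 from blue(f,a), road(a,f)
round 1: derive span(g,e) via R2 from blue(g,j), road(j,e)
round 1: derive span(g,f) via R2 from blue(g,d), road(d,f)
round 1: derive span(j,j) via R2 from blue(j,e), road(e,j)
round 2: derive span(c,d) via R1 from span(c,j), road(j,d)
round 2: derive span(d,e) via R1 from span(d,j), road(j,e)
round 2: derive span(e,f) via R1 from span(e,d), road(d,f)
round 2: derive span(j,d) via R1 from span(j,j), road(j,d)
round 3: derive span(j,f) via R1 from span(j,d), road(d,f)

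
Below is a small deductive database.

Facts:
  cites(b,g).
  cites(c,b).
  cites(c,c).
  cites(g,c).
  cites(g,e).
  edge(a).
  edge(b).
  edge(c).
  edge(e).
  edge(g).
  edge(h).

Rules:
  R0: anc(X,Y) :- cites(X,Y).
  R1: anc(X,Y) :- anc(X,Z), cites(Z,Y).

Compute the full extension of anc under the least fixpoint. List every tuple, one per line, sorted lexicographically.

round 1: derive anc(b,g) via R0 from cites(b,g)
round 1: derive anc(c,b) via R0 from cites(c,b)
round 1: derive anc(c,c) via R0 from cites(c,c)
round 1: derive anc(g,c) via R0 from cites(g,c)
round 1: derive anc(g,e) via R0 from cites(g,e)
round 2: derive anc(b,c) via R1 from anc(b,g), cites(g,c)
round 2: derive anc(b,e) via R1 from anc(b,g), cites(g,e)
round 2: derive anc(c,g) via R1 from anc(c,b), cites(b,g)
round 2: derive anc(g,b) via R1 from anc(g,c), cites(c,b)
round 3: derive anc(b,b) via R1 from anc(b,c), cites(c,b)
round 3: derive anc(c,e) via R1 from anc(c,g), cites(g,e)
round 3: derive anc(g,g) via R1 from anc(g,b), cites(b,g)

anc(b,b)
anc(b,c)
anc(b,e)
anc(b,g)
anc(c,b)
anc(c,c)
anc(c,e)
anc(c,g)
anc(g,b)
anc(g,c)
anc(g,e)
anc(g,g)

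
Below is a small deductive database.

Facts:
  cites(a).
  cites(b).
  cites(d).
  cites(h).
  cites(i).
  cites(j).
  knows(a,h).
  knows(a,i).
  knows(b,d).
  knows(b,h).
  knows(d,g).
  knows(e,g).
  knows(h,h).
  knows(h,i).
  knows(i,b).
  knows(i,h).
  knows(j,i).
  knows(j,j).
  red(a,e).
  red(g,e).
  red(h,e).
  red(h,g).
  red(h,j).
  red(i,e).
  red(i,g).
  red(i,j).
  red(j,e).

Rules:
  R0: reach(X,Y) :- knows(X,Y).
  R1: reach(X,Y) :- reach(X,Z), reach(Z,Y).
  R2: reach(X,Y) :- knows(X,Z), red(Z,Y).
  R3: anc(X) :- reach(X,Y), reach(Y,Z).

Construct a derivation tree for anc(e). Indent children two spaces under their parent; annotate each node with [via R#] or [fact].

anc(e)  [via R3]
  reach(e,e)  [via R2]
    knows(e,g)  [fact]
    red(g,e)  [fact]
  reach(e,e)  [via R2]
    knows(e,g)  [fact]
    red(g,e)  [fact]

round 1: derive reach(a,h) via R0 from knows(a,h)
round 1: derive reach(a,i) via R0 from knows(a,i)
round 1: derive reach(b,d) via R0 from knows(b,d)
round 1: derive reach(b,h) via R0 from knows(b,h)
round 1: derive reach(d,g) via R0 from knows(d,g)
round 1: derive reach(e,g) via R0 from knows(e,g)
round 1: derive reach(h,h) via R0 from knows(h,h)
round 1: derive reach(h,i) via R0 from knows(h,i)
round 1: derive reach(i,b) via R0 from knows(i,b)
round 1: derive reach(i,h) via R0 from knows(i,h)
round 1: derive reach(j,i) via R0 from knows(j,i)
round 1: derive reach(j,j) via R0 from knows(j,j)
round 1: derive reach(a,e) via R2 from knows(a,h), red(h,e)
round 1: derive reach(a,g) via R2 from knows(a,h), red(h,g)
round 1: derive reach(a,j) via R2 from knows(a,h), red(h,j)
round 1: derive reach(b,e) via R2 from knows(b,h), red(h,e)
round 1: derive reach(b,g) via R2 from knows(b,h), red(h,g)
round 1: derive reach(b,j) via R2 from knows(b,h), red(h,j)
round 1: derive reach(d,e) via R2 from knows(d,g), red(g,e)
round 1: derive reach(e,e) via R2 from knows(e,g), red(g,e)
round 1: derive reach(h,e) via R2 from knows(h,h), red(h,e)
round 1: derive reach(h,g) via R2 from knows(h,h), red(h,g)
round 1: derive reach(h,j) via R2 from knows(h,h), red(h,j)
round 1: derive reach(i,e) via R2 from knows(i,h), red(h,e)
round 1: derive reach(i,g) via R2 from knows(i,h), red(h,g)
round 1: derive reach(i,j) via R2 from knows(i,h), red(h,j)
round 1: derive reach(j,e) via R2 from knows(j,i), red(i,e)
round 1: derive reach(j,g) via R2 from knows(j,i), red(i,g)
round 2: derive reach(a,b) via R1 from reach(a,i), reach(i,b)
round 2: derive reach(b,i) via R1 from reach(b,h), reach(h,i)
round 2: derive reach(h,b) via R1 from reach(h,i), reach(i,b)
round 2: derive reach(i,d) via R1 from reach(i,b), reach(b,d)
round 2: derive reach(i,i) via R1 from reach(i,h), reach(h,i)
round 2: derive reach(j,b) via R1 from reach(j,i), reach(i,b)
round 2: derive reach(j,h) via R1 from reach(j,i), reach(i,h)
round 2: derive anc(a) via R3 from reach(a,e), reach(e,e)
round 2: derive anc(b) via R3 from reach(b,d), reach(d,e)
round 2: derive anc(d) via R3 from reach(d,e), reach(e,e)
round 2: derive anc(e) via R3 from reach(e,e), reach(e,e)
round 2: derive anc(h) via R3 from reach(h,e), reach(e,e)
round 2: derive anc(i) via R3 from reach(i,b), reach(b,d)
round 2: derive anc(j) via R3 from reach(j,e), reach(e,e)
round 3: derive reach(a,d) via R1 from reach(a,b), reach(b,d)
round 3: derive reach(b,b) via R1 from reach(b,h), reach(h,b)
round 3: derive reach(h,d) via R1 from reach(h,b), reach(b,d)
round 3: derive reach(j,d) via R1 from reach(j,b), reach(b,d)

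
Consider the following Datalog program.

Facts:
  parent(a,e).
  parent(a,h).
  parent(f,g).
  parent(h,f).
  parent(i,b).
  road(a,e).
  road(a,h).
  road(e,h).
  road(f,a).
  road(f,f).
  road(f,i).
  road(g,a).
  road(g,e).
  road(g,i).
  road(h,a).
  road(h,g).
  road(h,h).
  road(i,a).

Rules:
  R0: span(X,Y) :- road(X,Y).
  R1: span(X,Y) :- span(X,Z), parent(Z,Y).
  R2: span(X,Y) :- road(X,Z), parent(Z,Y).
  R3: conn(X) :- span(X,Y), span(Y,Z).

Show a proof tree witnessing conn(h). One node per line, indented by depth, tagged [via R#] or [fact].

conn(h)  [via R3]
  span(h,a)  [via R0]
    road(h,a)  [fact]
  span(a,e)  [via R0]
    road(a,e)  [fact]

round 1: derive span(a,e) via R0 from road(a,e)
round 1: derive span(a,h) via R0 from road(a,h)
round 1: derive span(e,h) via R0 from road(e,h)
round 1: derive span(f,a) via R0 from road(f,a)
round 1: derive span(f,f) via R0 from road(f,f)
round 1: derive span(f,i) via R0 from road(f,i)
round 1: derive span(g,a) via R0 from road(g,a)
round 1: derive span(g,e) via R0 from road(g,e)
round 1: derive span(g,i) via R0 from road(g,i)
round 1: derive span(h,a) via R0 from road(h,a)
round 1: derive span(h,g) via R0 from road(h,g)
round 1: derive span(h,h) via R0 from road(h,h)
round 1: derive span(i,a) via R0 from road(i,a)
round 1: derive span(a,f) via R2 from road(a,h), parent(h,f)
round 1: derive span(e,f) via R2 from road(e,h), parent(h,f)
round 1: derive span(f,b) via R2 from road(f,i), parent(i,b)
round 1: derive span(f,e) via R2 from road(f,a), parent(a,e)
round 1: derive span(f,g) via R2 from road(f,f), parent(f,g)
round 1: derive span(f,h) via R2 from road(f,a), parent(a,h)
round 1: derive span(g,b) via R2 from road(g,i), parent(i,b)
round 1: derive span(g,h) via R2 from road(g,a), parent(a,h)
round 1: derive span(h,e) via R2 from road(h,a), parent(a,e)
round 1: derive span(h,f) via R2 from road(h,h), parent(h,f)
round 1: derive span(i,e) via R2 from road(i,a), parent(a,e)
round 1: derive span(i,h) via R2 from road(i,a), parent(a,h)
round 2: derive span(a,g) via R1 from span(a,f), parent(f,g)
round 2: derive span(e,g) via R1 from span(e,f), parent(f,g)
round 2: derive span(g,f) via R1 from span(g,h), parent(h,f)
round 2: derive span(i,f) via R1 from span(i,h), parent(h,f)
round 2: derive conn(a) via R3 from span(a,e), span(e,f)
round 2: derive conn(e) via R3 from span(e,f), span(f,a)
round 2: derive conn(f) via R3 from span(f,a), span(a,e)
round 2: derive conn(g) via R3 from span(g,a), span(a,e)
round 2: derive conn(h) via R3 from span(h,a), span(a,e)
round 2: derive conn(i) via R3 from span(i,a), span(a,e)
round 3: derive span(g,g) via R1 from span(g,f), parent(f,g)
round 3: derive span(i,g) via R1 from span(i,f), parent(f,g)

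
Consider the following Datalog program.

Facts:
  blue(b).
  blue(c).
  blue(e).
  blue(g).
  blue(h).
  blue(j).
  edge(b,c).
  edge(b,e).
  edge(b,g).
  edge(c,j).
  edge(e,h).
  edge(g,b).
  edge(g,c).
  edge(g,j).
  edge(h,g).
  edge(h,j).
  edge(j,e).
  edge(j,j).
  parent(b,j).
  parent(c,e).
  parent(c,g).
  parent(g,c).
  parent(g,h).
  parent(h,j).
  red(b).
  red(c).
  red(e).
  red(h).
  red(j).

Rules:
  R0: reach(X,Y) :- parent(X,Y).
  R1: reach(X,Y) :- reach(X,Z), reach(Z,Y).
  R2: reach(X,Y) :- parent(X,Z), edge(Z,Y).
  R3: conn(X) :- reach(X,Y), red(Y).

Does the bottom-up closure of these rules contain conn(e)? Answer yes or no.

round 1: derive reach(b,j) via R0 from parent(b,j)
round 1: derive reach(c,e) via R0 from parent(c,e)
round 1: derive reach(c,g) via R0 from parent(c,g)
round 1: derive reach(g,c) via R0 from parent(g,c)
round 1: derive reach(g,h) via R0 from parent(g,h)
round 1: derive reach(h,j) via R0 from parent(h,j)
round 1: derive reach(b,e) via R2 from parent(b,j), edge(j,e)
round 1: derive reach(c,b) via R2 from parent(c,g), edge(g,b)
round 1: derive reach(c,c) via R2 from parent(c,g), edge(g,c)
round 1: derive reach(c,h) via R2 from parent(c,e), edge(e,h)
round 1: derive reach(c,j) via R2 from parent(c,g), edge(g,j)
round 1: derive reach(g,g) via R2 from parent(g,h), edge(h,g)
round 1: derive reach(g,j) via R2 from parent(g,c), edge(c,j)
round 1: derive reach(h,e) via R2 from parent(h,j), edge(j,e)
round 2: derive reach(g,b) via R1 from reach(g,c), reach(c,b)
round 2: derive reach(g,e) via R1 from reach(g,c), reach(c,e)
round 2: derive conn(b) via R3 from reach(b,e), red(e)
round 2: derive conn(c) via R3 from reach(c,b), red(b)
round 2: derive conn(g) via R3 from reach(g,c), red(c)
round 2: derive conn(h) via R3 from reach(h,e), red(e)

no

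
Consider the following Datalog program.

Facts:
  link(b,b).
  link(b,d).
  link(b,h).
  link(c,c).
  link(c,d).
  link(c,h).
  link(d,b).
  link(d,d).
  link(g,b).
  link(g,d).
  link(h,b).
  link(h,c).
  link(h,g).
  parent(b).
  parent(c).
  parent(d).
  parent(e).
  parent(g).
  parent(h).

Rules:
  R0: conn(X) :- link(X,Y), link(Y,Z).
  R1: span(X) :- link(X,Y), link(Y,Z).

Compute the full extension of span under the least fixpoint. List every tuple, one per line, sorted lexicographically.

span(b)
span(c)
span(d)
span(g)
span(h)

round 1: derive span(b) via R1 from link(b,b), link(b,b)
round 1: derive span(c) via R1 from link(c,c), link(c,c)
round 1: derive span(d) via R1 from link(d,b), link(b,b)
round 1: derive span(g) via R1 from link(g,b), link(b,b)
round 1: derive span(h) via R1 from link(h,b), link(b,b)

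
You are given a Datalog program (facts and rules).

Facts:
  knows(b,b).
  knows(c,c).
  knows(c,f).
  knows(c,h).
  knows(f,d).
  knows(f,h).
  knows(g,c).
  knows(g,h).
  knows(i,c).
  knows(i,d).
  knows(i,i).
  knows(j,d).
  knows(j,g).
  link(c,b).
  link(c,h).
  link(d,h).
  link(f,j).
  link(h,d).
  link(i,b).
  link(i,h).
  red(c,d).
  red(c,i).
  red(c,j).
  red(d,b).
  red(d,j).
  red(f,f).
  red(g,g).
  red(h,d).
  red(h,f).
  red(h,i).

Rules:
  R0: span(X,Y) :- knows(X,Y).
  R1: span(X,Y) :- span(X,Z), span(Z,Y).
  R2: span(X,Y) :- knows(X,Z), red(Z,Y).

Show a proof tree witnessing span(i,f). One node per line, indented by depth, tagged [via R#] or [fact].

round 1: derive span(b,b) via R0 from knows(b,b)
round 1: derive span(c,c) via R0 from knows(c,c)
round 1: derive span(c,f) via R0 from knows(c,f)
round 1: derive span(c,h) via R0 from knows(c,h)
round 1: derive span(f,d) via R0 from knows(f,d)
round 1: derive span(f,h) via R0 from knows(f,h)
round 1: derive span(g,c) via R0 from knows(g,c)
round 1: derive span(g,h) via R0 from knows(g,h)
round 1: derive span(i,c) via R0 from knows(i,c)
round 1: derive span(i,d) via R0 from knows(i,d)
round 1: derive span(i,i) via R0 from knows(i,i)
round 1: derive span(j,d) via R0 from knows(j,d)
round 1: derive span(j,g) via R0 from knows(j,g)
round 1: derive span(c,d) via R2 from knows(c,c), red(c,d)
round 1: derive span(c,i) via R2 from knows(c,c), red(c,i)
round 1: derive span(c,j) via R2 from knows(c,c), red(c,j)
round 1: derive span(f,b) via R2 from knows(f,d), red(d,b)
round 1: derive span(f,f) via R2 from knows(f,h), red(h,f)
round 1: derive span(f,i) via R2 from knows(f,h), red(h,i)
round 1: derive span(f,j) via R2 from knows(f,d), red(d,j)
round 1: derive span(g,d) via R2 from knows(g,c), red(c,d)
round 1: derive span(g,f) via R2 from knows(g,h), red(h,f)
round 1: derive span(g,i) via R2 from knows(g,c), red(c,i)
round 1: derive span(g,j) via R2 from knows(g,c), red(c,j)
round 1: derive span(i,b) via R2 from knows(i,d), red(d,b)
round 1: derive span(i,j) via R2 from knows(i,c), red(c,j)
round 1: derive span(j,b) via R2 from knows(j,d), red(d,b)
round 1: derive span(j,j) via R2 from knows(j,d), red(d,j)
round 2: derive span(c,b) via R1 from span(c,f), span(f,b)
round 2: derive span(c,g) via R1 from span(c,j), span(j,g)
round 2: derive span(f,c) via R1 from span(f,i), span(i,c)
round 2: derive span(f,g) via R1 from span(f,j), span(j,g)
round 2: derive span(g,b) via R1 from span(g,f), span(f,b)
round 2: derive span(g,g) via R1 from span(g,j), span(j,g)
round 2: derive span(i,f) via R1 from span(i,c), span(c,f)
round 2: derive span(i,g) via R1 from span(i,j), span(j,g)
round 2: derive span(i,h) via R1 from span(i,c), span(c,h)
round 2: derive span(j,c) via R1 from span(j,g), span(g,c)
round 2: derive span(j,f) via R1 from span(j,g), span(g,f)
round 2: derive span(j,h) via R1 from span(j,g), span(g,h)
round 2: derive span(j,i) via R1 from span(j,g), span(g,i)

span(i,f)  [via R1]
  span(i,c)  [via R0]
    knows(i,c)  [fact]
  span(c,f)  [via R0]
    knows(c,f)  [fact]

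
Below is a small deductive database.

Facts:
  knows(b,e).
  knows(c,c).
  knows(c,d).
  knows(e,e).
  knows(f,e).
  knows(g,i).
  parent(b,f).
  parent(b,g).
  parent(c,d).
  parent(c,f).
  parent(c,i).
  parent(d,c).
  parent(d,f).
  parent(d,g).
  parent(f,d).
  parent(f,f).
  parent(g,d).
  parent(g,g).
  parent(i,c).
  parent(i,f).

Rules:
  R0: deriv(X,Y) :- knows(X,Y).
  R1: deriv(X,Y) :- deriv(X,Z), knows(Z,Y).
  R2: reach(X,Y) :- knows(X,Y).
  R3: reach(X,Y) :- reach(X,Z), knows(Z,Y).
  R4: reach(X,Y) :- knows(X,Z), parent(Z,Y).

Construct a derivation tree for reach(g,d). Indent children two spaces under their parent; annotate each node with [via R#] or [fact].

reach(g,d)  [via R3]
  reach(g,c)  [via R4]
    knows(g,i)  [fact]
    parent(i,c)  [fact]
  knows(c,d)  [fact]

round 1: derive reach(b,e) via R2 from knows(b,e)
round 1: derive reach(c,c) via R2 from knows(c,c)
round 1: derive reach(c,d) via R2 from knows(c,d)
round 1: derive reach(e,e) via R2 from knows(e,e)
round 1: derive reach(f,e) via R2 from knows(f,e)
round 1: derive reach(g,i) via R2 from knows(g,i)
round 1: derive reach(c,f) via R4 from knows(c,c), parent(c,f)
round 1: derive reach(c,g) via R4 from knows(c,d), parent(d,g)
round 1: derive reach(c,i) via R4 from knows(c,c), parent(c,i)
round 1: derive reach(g,c) via R4 from knows(g,i), parent(i,c)
round 1: derive reach(g,f) via R4 from knows(g,i), parent(i,f)
round 2: derive reach(c,e) via R3 from reach(c,f), knows(f,e)
round 2: derive reach(g,d) via R3 from reach(g,c), knows(c,d)
round 2: derive reach(g,e) via R3 from reach(g,f), knows(f,e)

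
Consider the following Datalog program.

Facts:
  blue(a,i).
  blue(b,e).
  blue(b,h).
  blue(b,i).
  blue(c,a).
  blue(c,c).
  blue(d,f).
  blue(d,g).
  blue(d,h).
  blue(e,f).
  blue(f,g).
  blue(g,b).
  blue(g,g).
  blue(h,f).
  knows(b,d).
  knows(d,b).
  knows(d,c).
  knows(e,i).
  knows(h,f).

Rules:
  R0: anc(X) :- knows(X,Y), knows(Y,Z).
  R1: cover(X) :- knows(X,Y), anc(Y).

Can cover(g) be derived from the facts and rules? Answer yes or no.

no

round 1: derive anc(b) via R0 from knows(b,d), knows(d,b)
round 1: derive anc(d) via R0 from knows(d,b), knows(b,d)
round 2: derive cover(b) via R1 from knows(b,d), anc(d)
round 2: derive cover(d) via R1 from knows(d,b), anc(b)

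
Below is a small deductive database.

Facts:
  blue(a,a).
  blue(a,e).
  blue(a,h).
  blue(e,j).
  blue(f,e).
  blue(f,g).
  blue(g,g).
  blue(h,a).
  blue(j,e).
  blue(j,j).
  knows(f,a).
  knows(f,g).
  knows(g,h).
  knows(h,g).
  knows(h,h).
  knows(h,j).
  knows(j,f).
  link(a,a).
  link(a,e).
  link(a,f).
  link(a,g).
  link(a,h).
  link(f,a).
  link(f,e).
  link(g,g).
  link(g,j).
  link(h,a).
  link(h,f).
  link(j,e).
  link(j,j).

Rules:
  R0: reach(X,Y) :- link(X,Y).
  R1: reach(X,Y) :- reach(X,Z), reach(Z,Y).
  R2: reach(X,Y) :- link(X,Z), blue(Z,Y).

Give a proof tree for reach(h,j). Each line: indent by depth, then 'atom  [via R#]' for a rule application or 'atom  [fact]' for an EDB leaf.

reach(h,j)  [via R1]
  reach(h,a)  [via R0]
    link(h,a)  [fact]
  reach(a,j)  [via R2]
    link(a,e)  [fact]
    blue(e,j)  [fact]

round 1: derive reach(a,a) via R0 from link(a,a)
round 1: derive reach(a,e) via R0 from link(a,e)
round 1: derive reach(a,f) via R0 from link(a,f)
round 1: derive reach(a,g) via R0 from link(a,g)
round 1: derive reach(a,h) via R0 from link(a,h)
round 1: derive reach(f,a) via R0 from link(f,a)
round 1: derive reach(f,e) via R0 from link(f,e)
round 1: derive reach(g,g) via R0 from link(g,g)
round 1: derive reach(g,j) via R0 from link(g,j)
round 1: derive reach(h,a) via R0 from link(h,a)
round 1: derive reach(h,f) via R0 from link(h,f)
round 1: derive reach(j,e) via R0 from link(j,e)
round 1: derive reach(j,j) via R0 from link(j,j)
round 1: derive reach(a,j) via R2 from link(a,e), blue(e,j)
round 1: derive reach(f,h) via R2 from link(f,a), blue(a,h)
round 1: derive reach(f,j) via R2 from link(f,e), blue(e,j)
round 1: derive reach(g,e) via R2 from link(g,j), blue(j,e)
round 1: derive reach(h,e) via R2 from link(h,a), blue(a,e)
round 1: derive reach(h,g) via R2 from link(h,f), blue(f,g)
round 1: derive reach(h,h) via R2 from link(h,a), blue(a,h)
round 2: derive reach(f,f) via R1 from reach(f,a), reach(a,f)
round 2: derive reach(f,g) via R1 from reach(f,a), reach(a,g)
round 2: derive reach(h,j) via R1 from reach(h,a), reach(a,j)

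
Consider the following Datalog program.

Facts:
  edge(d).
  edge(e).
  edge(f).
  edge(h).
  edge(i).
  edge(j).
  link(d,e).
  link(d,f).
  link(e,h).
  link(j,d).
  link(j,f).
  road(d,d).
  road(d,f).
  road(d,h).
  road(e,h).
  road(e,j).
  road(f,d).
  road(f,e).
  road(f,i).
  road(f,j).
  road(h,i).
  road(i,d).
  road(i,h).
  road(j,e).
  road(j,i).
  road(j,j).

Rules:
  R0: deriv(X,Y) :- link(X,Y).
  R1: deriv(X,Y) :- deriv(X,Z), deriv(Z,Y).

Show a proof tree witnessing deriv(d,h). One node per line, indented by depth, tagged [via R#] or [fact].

deriv(d,h)  [via R1]
  deriv(d,e)  [via R0]
    link(d,e)  [fact]
  deriv(e,h)  [via R0]
    link(e,h)  [fact]

round 1: derive deriv(d,e) via R0 from link(d,e)
round 1: derive deriv(d,f) via R0 from link(d,f)
round 1: derive deriv(e,h) via R0 from link(e,h)
round 1: derive deriv(j,d) via R0 from link(j,d)
round 1: derive deriv(j,f) via R0 from link(j,f)
round 2: derive deriv(d,h) via R1 from deriv(d,e), deriv(e,h)
round 2: derive deriv(j,e) via R1 from deriv(j,d), deriv(d,e)
round 3: derive deriv(j,h) via R1 from deriv(j,d), deriv(d,h)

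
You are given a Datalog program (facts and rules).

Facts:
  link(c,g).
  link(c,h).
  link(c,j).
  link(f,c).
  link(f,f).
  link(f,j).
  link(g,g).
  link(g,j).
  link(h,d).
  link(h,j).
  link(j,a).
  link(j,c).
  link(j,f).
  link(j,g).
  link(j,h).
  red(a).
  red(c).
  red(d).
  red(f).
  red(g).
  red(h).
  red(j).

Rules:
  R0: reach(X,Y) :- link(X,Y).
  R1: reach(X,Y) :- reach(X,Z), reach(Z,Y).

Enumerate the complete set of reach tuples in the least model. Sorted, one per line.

round 1: derive reach(c,g) via R0 from link(c,g)
round 1: derive reach(c,h) via R0 from link(c,h)
round 1: derive reach(c,j) via R0 from link(c,j)
round 1: derive reach(f,c) via R0 from link(f,c)
round 1: derive reach(f,f) via R0 from link(f,f)
round 1: derive reach(f,j) via R0 from link(f,j)
round 1: derive reach(g,g) via R0 from link(g,g)
round 1: derive reach(g,j) via R0 from link(g,j)
round 1: derive reach(h,d) via R0 from link(h,d)
round 1: derive reach(h,j) via R0 from link(h,j)
round 1: derive reach(j,a) via R0 from link(j,a)
round 1: derive reach(j,c) via R0 from link(j,c)
round 1: derive reach(j,f) via R0 from link(j,f)
round 1: derive reach(j,g) via R0 from link(j,g)
round 1: derive reach(j,h) via R0 from link(j,h)
round 2: derive reach(c,a) via R1 from reach(c,j), reach(j,a)
round 2: derive reach(c,c) via R1 from reach(c,j), reach(j,c)
round 2: derive reach(c,d) via R1 from reach(c,h), reach(h,d)
round 2: derive reach(c,f) via R1 from reach(c,j), reach(j,f)
round 2: derive reach(f,a) via R1 from reach(f,j), reach(j,a)
round 2: derive reach(f,g) via R1 from reach(f,c), reach(c,g)
round 2: derive reach(f,h) via R1 from reach(f,c), reach(c,h)
round 2: derive reach(g,a) via R1 from reach(g,j), reach(j,a)
round 2: derive reach(g,c) via R1 from reach(g,j), reach(j,c)
round 2: derive reach(g,f) via R1 from reach(g,j), reach(j,f)
round 2: derive reach(g,h) via R1 from reach(g,j), reach(j,h)
round 2: derive reach(h,a) via R1 from reach(h,j), reach(j,a)
round 2: derive reach(h,c) via R1 from reach(h,j), reach(j,c)
round 2: derive reach(h,f) via R1 from reach(h,j), reach(j,f)
round 2: derive reach(h,g) via R1 from reach(h,j), reach(j,g)
round 2: derive reach(h,h) via R1 from reach(h,j), reach(j,h)
round 2: derive reach(j,d) via R1 from reach(j,h), reach(h,d)
round 2: derive reach(j,j) via R1 from reach(j,c), reach(c,j)
round 3: derive reach(f,d) via R1 from reach(f,c), reach(c,d)
round 3: derive reach(g,d) via R1 from reach(g,c), reach(c,d)

reach(c,a)
reach(c,c)
reach(c,d)
reach(c,f)
reach(c,g)
reach(c,h)
reach(c,j)
reach(f,a)
reach(f,c)
reach(f,d)
reach(f,f)
reach(f,g)
reach(f,h)
reach(f,j)
reach(g,a)
reach(g,c)
reach(g,d)
reach(g,f)
reach(g,g)
reach(g,h)
reach(g,j)
reach(h,a)
reach(h,c)
reach(h,d)
reach(h,f)
reach(h,g)
reach(h,h)
reach(h,j)
reach(j,a)
reach(j,c)
reach(j,d)
reach(j,f)
reach(j,g)
reach(j,h)
reach(j,j)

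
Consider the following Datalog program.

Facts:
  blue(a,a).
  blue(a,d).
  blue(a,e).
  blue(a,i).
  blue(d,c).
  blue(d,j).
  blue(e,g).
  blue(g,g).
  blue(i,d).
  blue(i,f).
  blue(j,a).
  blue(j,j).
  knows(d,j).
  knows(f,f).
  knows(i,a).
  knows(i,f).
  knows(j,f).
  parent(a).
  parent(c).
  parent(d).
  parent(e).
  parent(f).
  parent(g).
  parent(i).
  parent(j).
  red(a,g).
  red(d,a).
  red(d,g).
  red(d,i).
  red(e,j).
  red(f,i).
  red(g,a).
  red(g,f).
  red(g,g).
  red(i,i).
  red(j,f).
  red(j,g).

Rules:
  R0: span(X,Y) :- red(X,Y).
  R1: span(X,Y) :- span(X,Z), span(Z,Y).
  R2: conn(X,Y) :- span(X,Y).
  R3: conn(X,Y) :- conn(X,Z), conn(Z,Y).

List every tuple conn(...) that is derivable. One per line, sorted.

round 1: derive span(a,g) via R0 from red(a,g)
round 1: derive span(d,a) via R0 from red(d,a)
round 1: derive span(d,g) via R0 from red(d,g)
round 1: derive span(d,i) via R0 from red(d,i)
round 1: derive span(e,j) via R0 from red(e,j)
round 1: derive span(f,i) via R0 from red(f,i)
round 1: derive span(g,a) via R0 from red(g,a)
round 1: derive span(g,f) via R0 from red(g,f)
round 1: derive span(g,g) via R0 from red(g,g)
round 1: derive span(i,i) via R0 from red(i,i)
round 1: derive span(j,f) via R0 from red(j,f)
round 1: derive span(j,g) via R0 from red(j,g)
round 2: derive span(a,a) via R1 from span(a,g), span(g,a)
round 2: derive span(a,f) via R1 from span(a,g), span(g,f)
round 2: derive span(d,f) via R1 from span(d,g), span(g,f)
round 2: derive span(e,f) via R1 from span(e,j), span(j,f)
round 2: derive span(e,g) via R1 from span(e,j), span(j,g)
round 2: derive span(g,i) via R1 from span(g,f), span(f,i)
round 2: derive span(j,a) via R1 from span(j,g), span(g,a)
round 2: derive span(j,i) via R1 from span(j,f), span(f,i)
round 2: derive conn(a,g) via R2 from span(a,g)
round 2: derive conn(d,a) via R2 from span(d,a)
round 2: derive conn(d,g) via R2 from span(d,g)
round 2: derive conn(d,i) via R2 from span(d,i)
round 2: derive conn(e,j) via R2 from span(e,j)
round 2: derive conn(f,i) via R2 from span(f,i)
round 2: derive conn(g,a) via R2 from span(g,a)
round 2: derive conn(g,f) via R2 from span(g,f)
round 2: derive conn(g,g) via R2 from span(g,g)
round 2: derive conn(i,i) via R2 from span(i,i)
round 2: derive conn(j,f) via R2 from span(j,f)
round 2: derive conn(j,g) via R2 from span(j,g)
round 3: derive span(a,i) via R1 from span(a,f), span(f,i)
round 3: derive span(e,a) via R1 from span(e,g), span(g,a)
round 3: derive span(e,i) via R1 from span(e,f), span(f,i)
round 3: derive conn(a,a) via R2 from span(a,a)
round 3: derive conn(a,f) via R2 from span(a,f)
round 3: derive conn(d,f) via R2 from span(d,f)
round 3: derive conn(e,f) via R2 from span(e,f)
round 3: derive conn(e,g) via R2 from span(e,g)
round 3: derive conn(g,i) via R2 from span(g,i)
round 3: derive conn(j,a) via R2 from span(j,a)
round 3: derive conn(j,i) via R2 from span(j,i)
round 4: derive conn(a,i) via R2 from span(a,i)
round 4: derive conn(e,a) via R2 from span(e,a)
round 4: derive conn(e,i) via R2 from span(e,i)

conn(a,a)
conn(a,f)
conn(a,g)
conn(a,i)
conn(d,a)
conn(d,f)
conn(d,g)
conn(d,i)
conn(e,a)
conn(e,f)
conn(e,g)
conn(e,i)
conn(e,j)
conn(f,i)
conn(g,a)
conn(g,f)
conn(g,g)
conn(g,i)
conn(i,i)
conn(j,a)
conn(j,f)
conn(j,g)
conn(j,i)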